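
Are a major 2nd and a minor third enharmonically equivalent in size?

2 semitones (major second) vs 3 semitones (minor third): not equal.

No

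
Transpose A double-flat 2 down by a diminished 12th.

D flat 1

The twelfth's letter: A down five letter names plus an octave → D.
A diminished twelfth is 18 semitones; 18 semitones down from Abb2 gives Db1.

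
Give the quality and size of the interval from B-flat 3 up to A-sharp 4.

B to A spans seven letter names (B-C-D-E-F-G-A) — that makes it a seventh of some quality.
Bb3 to A#4 spans 12 semitones — one semitone wider than the major seventh (11) — giving an augmented seventh.

A7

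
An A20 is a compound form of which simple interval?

augmented sixth

Subtracting seven from the interval number removes an octave: 20 − 14 = 6.
So an augmented twentieth is 2 octaves plus an augmented sixth. The quality is unchanged.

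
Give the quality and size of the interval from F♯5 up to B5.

F to B spans four letter names (F-G-A-B): a fourth.
Counting semitones, F#5→B5 is 5, which is the perfect fourth.

perfect 4th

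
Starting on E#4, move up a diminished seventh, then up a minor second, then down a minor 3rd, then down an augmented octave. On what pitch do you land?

Cb4

A diminished seventh up from E#4 is D5.
Up a minor second from D5: Eb5 (1 semitone up).
Down a minor third from Eb5: C5 (3 semitones down).
An augmented octave down from C5 is Cb4.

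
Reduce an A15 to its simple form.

augmented 8th

Take out an octave (7 from the number): 15 − 7 = 8.
That makes an augmented fifteenth a compound augmented octave — an octave plus an augmented octave.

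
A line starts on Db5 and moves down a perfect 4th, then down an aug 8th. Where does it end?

Abb3

Down a perfect fourth from Db5: Ab4 (5 semitones down).
Down an augmented octave from Ab4: Abb3 (13 semitones down).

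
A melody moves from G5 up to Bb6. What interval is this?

G to B spans three letter names (G-A-B), plus an octave — that makes it a tenth of some quality.
G5 to Bb6 is 15 semitones, a half step short of the major tenth (16), so this is minor.
(Equivalently, a compound minor third: a minor third plus an octave.)

minor 10th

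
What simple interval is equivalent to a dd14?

doubly diminished 7th

Subtracting seven from the interval number removes an octave: 14 − 7 = 7.
Quality carries through unchanged, so the simple form is a doubly diminished seventh.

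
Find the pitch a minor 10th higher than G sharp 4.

B 5

Counting three letter names plus an octave up from G lands on B.
A minor tenth spans 15 semitones, so from G#4 the target pitch is B5.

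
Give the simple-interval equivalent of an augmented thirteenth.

augmented 6th

Subtracting seven from the interval number removes an octave: 13 − 7 = 6.
Quality carries through unchanged, so the simple form is an augmented sixth.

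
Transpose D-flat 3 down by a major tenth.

B-double-flat 1

Counting three letter names plus an octave down from D lands on B.
A major tenth is 16 semitones; 16 semitones down from Db3 gives Bbb1.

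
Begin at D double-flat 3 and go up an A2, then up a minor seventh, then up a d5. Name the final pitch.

An augmented second up from Dbb3 is Eb3.
A minor seventh up from Eb3 is Db4.
A diminished fifth up from Db4 is Abb4.

A double-flat 4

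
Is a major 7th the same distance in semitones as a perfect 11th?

No

11 semitones (major seventh) vs 17 semitones (perfect eleventh): not equal.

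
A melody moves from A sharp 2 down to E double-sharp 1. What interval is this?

Descending from A#2 to E##1 is the same interval as ascending E##1 to A#2.
E to A spans four letter names (E-F-G-A), plus an octave, so the interval is some kind of eleventh.
E##1 to A#2 spans 16 semitones — one semitone narrower than the perfect eleventh (17) — giving a diminished eleventh.
(Equivalently, a compound diminished fourth: a diminished fourth plus an octave.)

diminished 11th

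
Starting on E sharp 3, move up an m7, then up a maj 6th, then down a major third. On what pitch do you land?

G sharp 4

Up a minor seventh from E#3: D#4 (10 semitones up).
D#4 up a major sixth → B#4 (9 semitones).
Down a major third from B#4: G#4 (4 semitones down).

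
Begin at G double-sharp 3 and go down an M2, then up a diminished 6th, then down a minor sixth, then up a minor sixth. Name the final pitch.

G##3 down a major second → F##3 (2 semitones).
A diminished sixth up from F##3 is D4.
Down a minor sixth from D4: F#3 (8 semitones down).
Up a minor sixth from F#3: D4 (8 semitones up).

D 4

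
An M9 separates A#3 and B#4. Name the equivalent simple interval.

major 2nd

Take out an octave (7 from the number): 9 − 7 = 2.
So a major ninth is an octave plus a major second. The quality is unchanged.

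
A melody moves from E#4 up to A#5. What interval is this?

E to A spans four letter names (E-F-G-A), plus an octave: an eleventh.
The perfect eleventh spans 17 semitones, and E#4 to A#5 is exactly 17 semitones — so this is a perfect eleventh.
(Equivalently, a compound perfect fourth: a perfect fourth plus an octave.)

P11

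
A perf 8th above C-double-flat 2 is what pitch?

C-double-flat 3

The letter stays C (same as the start), shifted an octave up.
A perfect octave is 12 semitones; 12 semitones up from Cbb2 gives Cbb3.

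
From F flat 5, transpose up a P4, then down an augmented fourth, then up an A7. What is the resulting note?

Up a perfect fourth from Fb5: Bbb5 (5 semitones up).
Down an augmented fourth from Bbb5: Fbb5 (6 semitones down).
Fbb5 up an augmented seventh → Eb6 (12 semitones).

E flat 6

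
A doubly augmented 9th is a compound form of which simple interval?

doubly augmented second

Take out an octave (7 from the number): 9 − 7 = 2.
That makes a doubly augmented ninth a compound doubly augmented second — an octave plus a doubly augmented second.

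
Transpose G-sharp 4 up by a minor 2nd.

A 4

The second takes the letter from G up to A.
Moving 1 semitone up from G#4 (the size of a minor second) reaches A4.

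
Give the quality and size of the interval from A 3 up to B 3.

A to B spans two letter names (A-B) — that makes it a second of some quality.
The major second spans 2 semitones, and A3 to B3 is exactly 2 semitones — so this is a major second.

major second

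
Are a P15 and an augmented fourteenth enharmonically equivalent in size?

Yes

A perfect fifteenth spans 24 semitones, and an augmented fourteenth also spans 24 semitones — they're enharmonic.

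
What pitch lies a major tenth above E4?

The tenth's letter: E up three letter names plus an octave → G.
Moving 16 semitones up from E4 (the size of a major tenth) reaches G#5.

G#5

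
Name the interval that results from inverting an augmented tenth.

First reduce the compound augmented tenth to its simple form, an augmented third.
Inverted interval numbers add to nine, so a third pairs with a sixth (3 + 6 = 9).
Quality inverts too: augmented becomes diminished. That makes the inversion a diminished sixth.

d6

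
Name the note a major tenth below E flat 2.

C flat 1

The tenth's letter: E down three letter names plus an octave → C.
A major tenth spans 16 semitones, so from Eb2 the target pitch is Cb1.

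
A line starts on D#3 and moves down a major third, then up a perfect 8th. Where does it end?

B3

Down a major third from D#3: B2 (4 semitones down).
A perfect octave up from B2 is B3.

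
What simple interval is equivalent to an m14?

Each octave removed subtracts seven from the number: 14 − 7 = 7.
Quality carries through unchanged, so the simple form is a minor seventh.

minor 7th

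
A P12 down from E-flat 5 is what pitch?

A-flat 3

Five letters down from E (plus an octave) reaches A.
A perfect twelfth spans 19 semitones, so from Eb5 the target pitch is Ab3.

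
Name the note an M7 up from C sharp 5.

B sharp 5

The seventh takes the letter from C up to B.
Moving 11 semitones up from C#5 (the size of a major seventh) reaches B#5.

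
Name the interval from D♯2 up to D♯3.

perfect octave

D to D is the same letter name, plus an octave, so the interval is some kind of octave.
The perfect octave spans 12 semitones, and D#2 to D#3 is exactly 12 semitones — so this is a perfect octave.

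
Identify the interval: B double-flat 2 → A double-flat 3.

minor seventh

B to A spans seven letter names (B-C-D-E-F-G-A): a seventh.
Bbb2 to Abb3 is 10 semitones, a half step short of the major seventh (11), so this is minor.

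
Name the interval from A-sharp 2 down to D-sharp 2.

Descending from A#2 to D#2 is the same interval as ascending D#2 to A#2.
D to A spans five letter names (D-E-F-G-A): a fifth.
The perfect fifth spans 7 semitones, and D#2 to A#2 is exactly 7 semitones — so this is a perfect fifth.

perfect 5th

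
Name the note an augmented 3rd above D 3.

Counting three letter names up from D lands on F.
An augmented third is 5 semitones; 5 semitones up from D3 gives F##3.

F-double-sharp 3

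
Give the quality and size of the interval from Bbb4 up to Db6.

B to D spans three letter names (B-C-D), plus an octave, so the interval is some kind of tenth.
Bbb4 to Db6 is 16 semitones, matching the major tenth exactly, so the quality is major.
(Equivalently, a compound major third: a major third plus an octave.)

M10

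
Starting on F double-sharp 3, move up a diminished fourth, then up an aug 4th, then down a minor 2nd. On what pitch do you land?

D double-sharp 4

A diminished fourth up from F##3 is B3.
B3 up an augmented fourth → E#4 (6 semitones).
Down a minor second from E#4: D##4 (1 semitone down).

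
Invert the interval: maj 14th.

First reduce the compound major fourteenth to its simple form, a major seventh.
Interval numbers invert to sum to nine: 7 + 2 = 9, so a seventh inverts to a second.
Quality inverts too: major becomes minor. That makes the inversion a minor second.

minor second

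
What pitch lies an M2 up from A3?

B3

The second takes the letter from A up to B.
A major second spans 2 semitones, so from A3 the target pitch is B3.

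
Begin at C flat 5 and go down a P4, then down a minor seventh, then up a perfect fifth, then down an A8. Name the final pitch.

A perfect fourth down from Cb5 is Gb4.
Gb4 down a minor seventh → Ab3 (10 semitones).
A perfect fifth up from Ab3 is Eb4.
An augmented octave down from Eb4 is Ebb3.

E double-flat 3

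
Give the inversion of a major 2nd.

The rule of nine gives the new number: 9 − 2 = 7, so a second becomes a seventh.
Quality inverts too: major becomes minor. That makes the inversion a minor seventh.

minor 7th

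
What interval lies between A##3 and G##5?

A to G spans seven letter names (A-B-C-D-E-F-G), plus an octave, so the interval is some kind of fourteenth.
A##3 to G##5 is 22 semitones, a half step short of the major fourteenth (23), so this is minor.
(Equivalently, a compound minor seventh: a minor seventh plus an octave.)

minor 14th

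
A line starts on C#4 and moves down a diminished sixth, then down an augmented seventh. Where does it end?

F#2

C#4 down a diminished sixth → E##3 (7 semitones).
An augmented seventh down from E##3 is F#2.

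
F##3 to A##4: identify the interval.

F to A spans three letter names (F-G-A), plus an octave: a tenth.
F##3 to A##4 is 16 semitones, matching the major tenth exactly, so the quality is major.
(Equivalently, a compound major third: a major third plus an octave.)

major tenth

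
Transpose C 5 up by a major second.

The second takes the letter from C up to D.
A major second is 2 semitones; 2 semitones up from C5 gives D5.

D 5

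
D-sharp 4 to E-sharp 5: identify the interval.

major ninth

D to E spans two letter names (D-E), plus an octave, so the interval is some kind of ninth.
The major ninth spans 14 semitones, and D#4 to E#5 is exactly 14 semitones — so this is a major ninth.
(Equivalently, a compound major second: a major second plus an octave.)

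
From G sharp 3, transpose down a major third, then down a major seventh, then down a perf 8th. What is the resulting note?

F 1

A major third down from G#3 is E3.
Down a major seventh from E3: F2 (11 semitones down).
F2 down a perfect octave → F1 (12 semitones).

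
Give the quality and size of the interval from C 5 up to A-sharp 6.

A13

C to A spans six letter names (C-D-E-F-G-A), plus an octave, so the interval is some kind of thirteenth.
C5 to A#6 spans 22 semitones — one semitone wider than the major thirteenth (21) — giving an augmented thirteenth.
(Equivalently, a compound augmented sixth: an augmented sixth plus an octave.)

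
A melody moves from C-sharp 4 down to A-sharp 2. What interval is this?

Descending from C#4 to A#2 is the same interval as ascending A#2 to C#4.
A to C spans three letter names (A-B-C), plus an octave — that makes it a tenth of some quality.
A major tenth would be 16 semitones, but A#2 to C#4 is 15 — one semitone narrower, making it a minor tenth.
(Equivalently, a compound minor third: a minor third plus an octave.)

m10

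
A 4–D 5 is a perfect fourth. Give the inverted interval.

perfect 5th

Interval numbers invert to sum to nine: 4 + 5 = 9, so a fourth inverts to a fifth.
The quality also flips — perfect stays perfect — giving a perfect fifth.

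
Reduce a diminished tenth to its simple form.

Take out an octave (7 from the number): 10 − 7 = 3.
So a diminished tenth is an octave plus a diminished third. The quality is unchanged.

d3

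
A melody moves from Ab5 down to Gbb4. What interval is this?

A9

Descending from Ab5 to Gbb4 is the same interval as ascending Gbb4 to Ab5.
G to A spans two letter names (G-A), plus an octave, so the interval is some kind of ninth.
The major ninth is 14 semitones; here we have 15, one semitone wider: augmented.
(Equivalently, a compound augmented second: an augmented second plus an octave.)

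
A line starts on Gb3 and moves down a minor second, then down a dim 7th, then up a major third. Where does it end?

A minor second down from Gb3 is F3.
Down a diminished seventh from F3: G#2 (9 semitones down).
Up a major third from G#2: B#2 (4 semitones up).

B#2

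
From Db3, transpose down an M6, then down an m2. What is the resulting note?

A major sixth down from Db3 is Fb2.
A minor second down from Fb2 is Eb2.

Eb2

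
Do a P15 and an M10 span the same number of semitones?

No

24 semitones (perfect fifteenth) vs 16 semitones (major tenth): not equal.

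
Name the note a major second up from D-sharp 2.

Two letter names up from D: E.
A major second is 2 semitones; 2 semitones up from D#2 gives E#2.

E-sharp 2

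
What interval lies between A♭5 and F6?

A to F spans six letter names (A-B-C-D-E-F): a sixth.
Ab5 to F6 is 9 semitones, matching the major sixth exactly, so the quality is major.

major sixth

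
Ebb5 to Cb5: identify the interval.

Descending from Ebb5 to Cb5 is the same interval as ascending Cb5 to Ebb5.
C to E spans three letter names (C-D-E) — that makes it a third of some quality.
Cb5 to Ebb5 is 3 semitones, a half step short of the major third (4), so this is minor.

minor third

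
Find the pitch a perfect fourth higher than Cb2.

Counting four letter names up from C lands on F.
A perfect fourth is 5 semitones; 5 semitones up from Cb2 gives Fb2.

Fb2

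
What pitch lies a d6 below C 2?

Six letter names down from C: E.
A diminished sixth is 7 semitones; 7 semitones down from C2 gives E#1.

E-sharp 1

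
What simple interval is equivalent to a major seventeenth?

M3

Each octave removed subtracts seven from the number: 17 − 14 = 3.
Quality carries through unchanged, so the simple form is a major third.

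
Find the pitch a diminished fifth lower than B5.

The fifth takes the letter from B down to E.
Moving 6 semitones down from B5 (the size of a diminished fifth) reaches E#5.

E#5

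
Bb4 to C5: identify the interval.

B to C spans two letter names (B-C), so the interval is some kind of second.
Counting semitones, Bb4→C5 is 2, which is the major second.

major second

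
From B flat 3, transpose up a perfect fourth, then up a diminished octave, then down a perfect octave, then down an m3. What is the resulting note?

Up a perfect fourth from Bb3: Eb4 (5 semitones up).
Eb4 up a diminished octave → Ebb5 (11 semitones).
Down a perfect octave from Ebb5: Ebb4 (12 semitones down).
Down a minor third from Ebb4: Cb4 (3 semitones down).

C flat 4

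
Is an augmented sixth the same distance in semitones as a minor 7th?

An augmented sixth spans 10 semitones, and a minor seventh also spans 10 semitones — they're enharmonic.

Yes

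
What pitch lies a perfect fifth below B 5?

The fifth takes the letter from B down to E.
Moving 7 semitones down from B5 (the size of a perfect fifth) reaches E5.

E 5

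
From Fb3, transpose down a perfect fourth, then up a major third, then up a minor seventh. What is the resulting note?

Db4

Fb3 down a perfect fourth → Cb3 (5 semitones).
A major third up from Cb3 is Eb3.
A minor seventh up from Eb3 is Db4.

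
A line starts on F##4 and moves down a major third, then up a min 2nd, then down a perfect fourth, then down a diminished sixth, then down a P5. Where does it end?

G##2

F##4 down a major third → D#4 (4 semitones).
D#4 up a minor second → E4 (1 semitone).
A perfect fourth down from E4 is B3.
B3 down a diminished sixth → D##3 (7 semitones).
D##3 down a perfect fifth → G##2 (7 semitones).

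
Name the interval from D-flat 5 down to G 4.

diminished fifth

Descending from Db5 to G4 is the same interval as ascending G4 to Db5.
G to D spans five letter names (G-A-B-C-D): a fifth.
The perfect fifth is 7 semitones; here we have 6, one semitone narrower: diminished.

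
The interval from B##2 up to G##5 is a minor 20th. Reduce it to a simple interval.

Take out 2 octaves (14 from the number): 20 − 14 = 6.
So a minor twentieth is 2 octaves plus a minor sixth. The quality is unchanged.

m6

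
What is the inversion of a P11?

perfect fifth

First reduce the compound perfect eleventh to its simple form, a perfect fourth.
Interval numbers invert to sum to nine: 4 + 5 = 9, so a fourth inverts to a fifth.
The quality also flips — perfect stays perfect — giving a perfect fifth.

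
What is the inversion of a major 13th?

First reduce the compound major thirteenth to its simple form, a major sixth.
Inverted interval numbers add to nine, so a sixth pairs with a third (6 + 3 = 9).
The quality also flips — major becomes minor — giving a minor third.

m3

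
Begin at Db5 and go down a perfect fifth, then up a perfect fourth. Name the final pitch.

Down a perfect fifth from Db5: Gb4 (7 semitones down).
Gb4 up a perfect fourth → Cb5 (5 semitones).

Cb5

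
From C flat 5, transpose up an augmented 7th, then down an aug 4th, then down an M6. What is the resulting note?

Up an augmented seventh from Cb5: B5 (12 semitones up).
An augmented fourth down from B5 is F5.
Down a major sixth from F5: Ab4 (9 semitones down).

A flat 4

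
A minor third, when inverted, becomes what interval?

major 6th

The rule of nine gives the new number: 9 − 3 = 6, so a third becomes a sixth.
And minor becomes major under inversion, so we get a major sixth.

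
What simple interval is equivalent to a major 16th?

M2

Subtracting seven from the interval number removes an octave: 16 − 14 = 2.
That makes a major sixteenth a compound major second — 2 octaves plus a major second.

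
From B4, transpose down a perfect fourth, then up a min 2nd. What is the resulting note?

A perfect fourth down from B4 is F#4.
F#4 up a minor second → G4 (1 semitone).

G4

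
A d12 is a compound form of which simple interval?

diminished 5th

Take out an octave (7 from the number): 12 − 7 = 5.
Quality carries through unchanged, so the simple form is a diminished fifth.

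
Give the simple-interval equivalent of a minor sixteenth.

Subtracting seven from the interval number removes an octave: 16 − 14 = 2.
So a minor sixteenth is 2 octaves plus a minor second. The quality is unchanged.

minor 2nd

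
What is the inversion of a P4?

perfect 5th

Interval numbers invert to sum to nine: 4 + 5 = 9, so a fourth inverts to a fifth.
Quality inverts too: perfect stays perfect. That makes the inversion a perfect fifth.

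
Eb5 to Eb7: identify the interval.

perfect 15th

E to E is the same letter name, plus 2 octaves — that makes it a fifteenth of some quality.
The perfect fifteenth spans 24 semitones, and Eb5 to Eb7 is exactly 24 semitones — so this is a perfect fifteenth.
(Equivalently, a compound perfect octave: a perfect octave plus an octave.)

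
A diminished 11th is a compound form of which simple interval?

Subtracting seven from the interval number removes an octave: 11 − 7 = 4.
Quality carries through unchanged, so the simple form is a diminished fourth.

d4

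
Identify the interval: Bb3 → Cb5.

B to C spans two letter names (B-C), plus an octave — that makes it a ninth of some quality.
Bb3 to Cb5 is 13 semitones, a half step short of the major ninth (14), so this is minor.
(Equivalently, a compound minor second: a minor second plus an octave.)

minor ninth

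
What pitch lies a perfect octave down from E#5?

E#4

An octave keeps the letter name E, an octave down from E.
A perfect octave spans 12 semitones, so from E#5 the target pitch is E#4.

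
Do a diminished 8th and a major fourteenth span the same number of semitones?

A diminished octave spans 11 semitones; a major fourteenth spans 23 semitones. They differ by 12.

No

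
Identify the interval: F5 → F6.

F to F is the same letter name, plus an octave — that makes it an octave of some quality.
F5 to F6 is 12 semitones, matching the perfect octave exactly, so the quality is perfect.

perfect octave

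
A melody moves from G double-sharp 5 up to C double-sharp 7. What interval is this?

perfect eleventh

G to C spans four letter names (G-A-B-C), plus an octave — that makes it an eleventh of some quality.
G##5 to C##7 is 17 semitones, matching the perfect eleventh exactly, so the quality is perfect.
(Equivalently, a compound perfect fourth: a perfect fourth plus an octave.)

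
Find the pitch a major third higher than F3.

A3

Three letter names up from F: A.
Moving 4 semitones up from F3 (the size of a major third) reaches A3.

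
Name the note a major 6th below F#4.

A3

Counting six letter names down from F lands on A.
A major sixth spans 9 semitones, so from F#4 the target pitch is A3.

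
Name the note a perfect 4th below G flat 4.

D flat 4

Four letter names down from G: D.
A perfect fourth spans 5 semitones, so from Gb4 the target pitch is Db4.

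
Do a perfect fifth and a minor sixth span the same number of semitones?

7 semitones (perfect fifth) vs 8 semitones (minor sixth): not equal.

No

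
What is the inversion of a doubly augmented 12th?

First reduce the compound doubly augmented twelfth to its simple form, a doubly augmented fifth.
Inverted interval numbers add to nine, so a fifth pairs with a fourth (5 + 4 = 9).
Quality inverts too: doubly augmented becomes doubly diminished. That makes the inversion a doubly diminished fourth.

dd4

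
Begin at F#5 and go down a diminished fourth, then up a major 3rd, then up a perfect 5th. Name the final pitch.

B##5

A diminished fourth down from F#5 is C##5.
C##5 up a major third → E##5 (4 semitones).
E##5 up a perfect fifth → B##5 (7 semitones).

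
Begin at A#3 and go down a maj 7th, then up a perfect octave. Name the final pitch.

A#3 down a major seventh → B2 (11 semitones).
B2 up a perfect octave → B3 (12 semitones).

B3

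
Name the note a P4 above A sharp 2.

D sharp 3

The fourth takes the letter from A up to D.
A perfect fourth spans 5 semitones, so from A#2 the target pitch is D#3.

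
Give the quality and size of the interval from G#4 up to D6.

diminished twelfth

G to D spans five letter names (G-A-B-C-D), plus an octave — that makes it a twelfth of some quality.
G#4 to D6 spans 18 semitones — one semitone narrower than the perfect twelfth (19) — giving a diminished twelfth.
(Equivalently, a compound diminished fifth: a diminished fifth plus an octave.)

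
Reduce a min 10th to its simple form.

minor third

Take out an octave (7 from the number): 10 − 7 = 3.
That makes a minor tenth a compound minor third — an octave plus a minor third.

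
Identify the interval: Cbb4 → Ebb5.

major tenth

C to E spans three letter names (C-D-E), plus an octave — that makes it a tenth of some quality.
Cbb4 to Ebb5 is 16 semitones, matching the major tenth exactly, so the quality is major.
(Equivalently, a compound major third: a major third plus an octave.)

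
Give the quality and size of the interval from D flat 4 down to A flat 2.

perfect eleventh

Descending from Db4 to Ab2 is the same interval as ascending Ab2 to Db4.
A to D spans four letter names (A-B-C-D), plus an octave: an eleventh.
The perfect eleventh spans 17 semitones, and Ab2 to Db4 is exactly 17 semitones — so this is a perfect eleventh.
(Equivalently, a compound perfect fourth: a perfect fourth plus an octave.)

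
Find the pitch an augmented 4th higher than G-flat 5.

C 6

Counting four letter names up from G lands on C.
An augmented fourth spans 6 semitones, so from Gb5 the target pitch is C6.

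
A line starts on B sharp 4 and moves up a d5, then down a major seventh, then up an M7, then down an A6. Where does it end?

A flat 4

B#4 up a diminished fifth → F#5 (6 semitones).
A major seventh down from F#5 is G4.
G4 up a major seventh → F#5 (11 semitones).
F#5 down an augmented sixth → Ab4 (10 semitones).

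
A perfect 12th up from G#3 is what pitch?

Five letters up from G (plus an octave) reaches D.
A perfect twelfth is 19 semitones; 19 semitones up from G#3 gives D#5.

D#5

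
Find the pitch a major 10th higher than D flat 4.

Three letters up from D (plus an octave) reaches F.
A major tenth is 16 semitones; 16 semitones up from Db4 gives F5.

F 5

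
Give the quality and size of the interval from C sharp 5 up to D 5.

C to D spans two letter names (C-D) — that makes it a second of some quality.
A major second would be 2 semitones, but C#5 to D5 is 1 — one semitone narrower, making it a minor second.

m2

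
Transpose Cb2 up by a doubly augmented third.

Counting three letter names up from C lands on E.
A doubly augmented third spans 6 semitones, so from Cb2 the target pitch is E#2.

E#2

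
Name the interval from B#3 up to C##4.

major second

B to C spans two letter names (B-C), so the interval is some kind of second.
The major second spans 2 semitones, and B#3 to C##4 is exactly 2 semitones — so this is a major second.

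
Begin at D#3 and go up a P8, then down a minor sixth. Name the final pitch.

D#3 up a perfect octave → D#4 (12 semitones).
A minor sixth down from D#4 is F##3.

F##3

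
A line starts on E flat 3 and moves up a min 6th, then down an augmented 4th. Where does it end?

Up a minor sixth from Eb3: Cb4 (8 semitones up).
An augmented fourth down from Cb4 is Gbb3.

G double-flat 3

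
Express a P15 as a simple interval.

perfect octave

Take out an octave (7 from the number): 15 − 7 = 8.
That makes a perfect fifteenth a compound perfect octave — an octave plus a perfect octave.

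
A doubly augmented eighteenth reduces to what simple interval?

Each octave removed subtracts seven from the number: 18 − 14 = 4.
Quality carries through unchanged, so the simple form is a doubly augmented fourth.

doubly augmented fourth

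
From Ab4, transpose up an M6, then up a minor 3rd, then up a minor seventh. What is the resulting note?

A major sixth up from Ab4 is F5.
F5 up a minor third → Ab5 (3 semitones).
Up a minor seventh from Ab5: Gb6 (10 semitones up).

Gb6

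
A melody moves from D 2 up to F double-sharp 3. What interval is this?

D to F spans three letter names (D-E-F), plus an octave: a tenth.
The major tenth is 16 semitones; here we have 17, one semitone wider: augmented.
(Equivalently, a compound augmented third: an augmented third plus an octave.)

A10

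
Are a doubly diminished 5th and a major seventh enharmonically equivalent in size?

A doubly diminished fifth spans 5 semitones; a major seventh spans 11 semitones. They differ by 6.

No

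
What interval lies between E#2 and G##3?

E to G spans three letter names (E-F-G), plus an octave: a tenth.
E#2 to G##3 is 16 semitones, matching the major tenth exactly, so the quality is major.
(Equivalently, a compound major third: a major third plus an octave.)

major 10th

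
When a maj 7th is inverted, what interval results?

The rule of nine gives the new number: 9 − 7 = 2, so a seventh becomes a second.
And major becomes minor under inversion, so we get a minor second.

minor 2nd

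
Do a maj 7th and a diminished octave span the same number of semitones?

Yes

Both span 11 semitones: a major seventh and a diminished octave are the same chromatic distance.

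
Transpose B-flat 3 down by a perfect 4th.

F 3

Four letter names down from B: F.
A perfect fourth is 5 semitones; 5 semitones down from Bb3 gives F3.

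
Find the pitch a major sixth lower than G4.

Bb3

Counting six letter names down from G lands on B.
Moving 9 semitones down from G4 (the size of a major sixth) reaches Bb3.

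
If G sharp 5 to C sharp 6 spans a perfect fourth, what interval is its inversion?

Interval numbers invert to sum to nine: 4 + 5 = 9, so a fourth inverts to a fifth.
The quality also flips — perfect stays perfect — giving a perfect fifth.

P5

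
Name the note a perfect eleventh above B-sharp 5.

E-sharp 7

Four letters up from B (plus an octave) reaches E.
Moving 17 semitones up from B#5 (the size of a perfect eleventh) reaches E#7.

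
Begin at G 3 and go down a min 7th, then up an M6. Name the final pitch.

F sharp 3

A minor seventh down from G3 is A2.
Up a major sixth from A2: F#3 (9 semitones up).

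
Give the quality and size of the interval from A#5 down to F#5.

major 3rd

Descending from A#5 to F#5 is the same interval as ascending F#5 to A#5.
F to A spans three letter names (F-G-A) — that makes it a third of some quality.
F#5 to A#5 is 4 semitones, matching the major third exactly, so the quality is major.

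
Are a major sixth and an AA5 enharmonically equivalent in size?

Yes

Both span 9 semitones: a major sixth and a doubly augmented fifth are the same chromatic distance.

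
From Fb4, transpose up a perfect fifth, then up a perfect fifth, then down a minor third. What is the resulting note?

Eb5

A perfect fifth up from Fb4 is Cb5.
Up a perfect fifth from Cb5: Gb5 (7 semitones up).
Gb5 down a minor third → Eb5 (3 semitones).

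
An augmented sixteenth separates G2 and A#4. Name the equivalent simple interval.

A2

Subtracting seven from the interval number removes an octave: 16 − 14 = 2.
So an augmented sixteenth is 2 octaves plus an augmented second. The quality is unchanged.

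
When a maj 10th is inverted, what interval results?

First reduce the compound major tenth to its simple form, a major third.
Interval numbers invert to sum to nine: 3 + 6 = 9, so a third inverts to a sixth.
The quality also flips — major becomes minor — giving a minor sixth.

minor 6th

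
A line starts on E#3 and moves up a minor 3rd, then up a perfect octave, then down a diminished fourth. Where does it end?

D##4

Up a minor third from E#3: G#3 (3 semitones up).
A perfect octave up from G#3 is G#4.
G#4 down a diminished fourth → D##4 (4 semitones).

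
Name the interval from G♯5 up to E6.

G to E spans six letter names (G-A-B-C-D-E): a sixth.
At 8 semitones, G#5→E6 falls one short of a major sixth: minor.

minor sixth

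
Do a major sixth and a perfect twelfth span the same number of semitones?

No

A major sixth is 9 semitones but a perfect twelfth is 19 semitones — different sizes.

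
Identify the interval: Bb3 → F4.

B to F spans five letter names (B-C-D-E-F): a fifth.
The perfect fifth spans 7 semitones, and Bb3 to F4 is exactly 7 semitones — so this is a perfect fifth.

perfect fifth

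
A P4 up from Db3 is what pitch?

Counting four letter names up from D lands on G.
A perfect fourth is 5 semitones; 5 semitones up from Db3 gives Gb3.

Gb3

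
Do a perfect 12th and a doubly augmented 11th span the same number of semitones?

A perfect twelfth spans 19 semitones, and a doubly augmented eleventh also spans 19 semitones — they're enharmonic.

Yes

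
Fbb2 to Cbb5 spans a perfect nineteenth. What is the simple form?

Take out 2 octaves (14 from the number): 19 − 14 = 5.
That makes a perfect nineteenth a compound perfect fifth — 2 octaves plus a perfect fifth.

perfect 5th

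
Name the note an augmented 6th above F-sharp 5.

D-double-sharp 6

The sixth takes the letter from F up to D.
Moving 10 semitones up from F#5 (the size of an augmented sixth) reaches D##6.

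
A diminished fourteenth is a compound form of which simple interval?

Subtracting seven from the interval number removes an octave: 14 − 7 = 7.
So a diminished fourteenth is an octave plus a diminished seventh. The quality is unchanged.

diminished seventh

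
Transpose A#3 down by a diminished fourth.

The fourth takes the letter from A down to E.
A diminished fourth is 4 semitones; 4 semitones down from A#3 gives E##3.

E##3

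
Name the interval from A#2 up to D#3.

A to D spans four letter names (A-B-C-D): a fourth.
Counting semitones, A#2→D#3 is 5, which is the perfect fourth.

perfect 4th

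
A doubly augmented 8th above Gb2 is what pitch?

An octave keeps the letter name G, an octave up from G.
Moving 14 semitones up from Gb2 (the size of a doubly augmented octave) reaches G#3.

G#3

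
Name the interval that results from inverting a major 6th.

Inverted interval numbers add to nine, so a sixth pairs with a third (6 + 3 = 9).
Quality inverts too: major becomes minor. That makes the inversion a minor third.

minor third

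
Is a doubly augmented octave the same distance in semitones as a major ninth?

Yes

A doubly augmented octave = 14 semitones = a major ninth; enharmonically equal.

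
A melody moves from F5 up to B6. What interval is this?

A11

F to B spans four letter names (F-G-A-B), plus an octave — that makes it an eleventh of some quality.
A perfect eleventh would be 17 semitones; F5 to B6 is 18, one semitone wider, so the interval is augmented.
(Equivalently, a compound augmented fourth: an augmented fourth plus an octave.)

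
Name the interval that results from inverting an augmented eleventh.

First reduce the compound augmented eleventh to its simple form, an augmented fourth.
Interval numbers invert to sum to nine: 4 + 5 = 9, so a fourth inverts to a fifth.
And augmented becomes diminished under inversion, so we get a diminished fifth.

d5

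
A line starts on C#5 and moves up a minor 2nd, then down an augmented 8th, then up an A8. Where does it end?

D5

Up a minor second from C#5: D5 (1 semitone up).
An augmented octave down from D5 is Db4.
Up an augmented octave from Db4: D5 (13 semitones up).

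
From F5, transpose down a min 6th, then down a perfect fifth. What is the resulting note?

D4

A minor sixth down from F5 is A4.
A perfect fifth down from A4 is D4.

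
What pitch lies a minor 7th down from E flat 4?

F 3

The seventh takes the letter from E down to F.
A minor seventh spans 10 semitones, so from Eb4 the target pitch is F3.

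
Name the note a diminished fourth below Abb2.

Eb2

Four letter names down from A: E.
Moving 4 semitones down from Abb2 (the size of a diminished fourth) reaches Eb2.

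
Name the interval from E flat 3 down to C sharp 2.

Descending from Eb3 to C#2 is the same interval as ascending C#2 to Eb3.
C to E spans three letter names (C-D-E), plus an octave, so the interval is some kind of tenth.
C#2 to Eb3 spans 14 semitones — two semitones narrower than the major tenth (16) — giving a diminished tenth.
(Equivalently, a compound diminished third: a diminished third plus an octave.)

d10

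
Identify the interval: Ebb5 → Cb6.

major sixth

E to C spans six letter names (E-F-G-A-B-C), so the interval is some kind of sixth.
Counting semitones, Ebb5→Cb6 is 9, which is the major sixth.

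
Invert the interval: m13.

major 3rd

First reduce the compound minor thirteenth to its simple form, a minor sixth.
Interval numbers invert to sum to nine: 6 + 3 = 9, so a sixth inverts to a third.
And minor becomes major under inversion, so we get a major third.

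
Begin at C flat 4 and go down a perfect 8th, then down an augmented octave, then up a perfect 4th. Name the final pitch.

F double-flat 2

Cb4 down a perfect octave → Cb3 (12 semitones).
An augmented octave down from Cb3 is Cbb2.
Up a perfect fourth from Cbb2: Fbb2 (5 semitones up).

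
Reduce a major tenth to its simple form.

M3

Subtracting seven from the interval number removes an octave: 10 − 7 = 3.
So a major tenth is an octave plus a major third. The quality is unchanged.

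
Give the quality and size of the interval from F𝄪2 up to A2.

F to A spans three letter names (F-G-A) — that makes it a third of some quality.
The major third is 4 semitones; here we have 2, two semitones narrower: diminished.

diminished third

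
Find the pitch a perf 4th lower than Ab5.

Eb5

The fourth takes the letter from A down to E.
A perfect fourth is 5 semitones; 5 semitones down from Ab5 gives Eb5.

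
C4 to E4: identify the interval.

C to E spans three letter names (C-D-E) — that makes it a third of some quality.
Counting semitones, C4→E4 is 4, which is the major third.

major third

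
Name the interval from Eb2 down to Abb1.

Descending from Eb2 to Abb1 is the same interval as ascending Abb1 to Eb2.
A to E spans five letter names (A-B-C-D-E) — that makes it a fifth of some quality.
A perfect fifth would be 7 semitones; Abb1 to Eb2 is 8, one semitone wider, so the interval is augmented.

A5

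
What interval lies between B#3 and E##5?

augmented eleventh

B to E spans four letter names (B-C-D-E), plus an octave, so the interval is some kind of eleventh.
A perfect eleventh would be 17 semitones; B#3 to E##5 is 18, one semitone wider, so the interval is augmented.
(Equivalently, a compound augmented fourth: an augmented fourth plus an octave.)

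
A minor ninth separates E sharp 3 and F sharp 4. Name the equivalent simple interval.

Subtracting seven from the interval number removes an octave: 9 − 7 = 2.
So a minor ninth is an octave plus a minor second. The quality is unchanged.

m2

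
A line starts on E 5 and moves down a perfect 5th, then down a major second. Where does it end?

G 4

E5 down a perfect fifth → A4 (7 semitones).
Down a major second from A4: G4 (2 semitones down).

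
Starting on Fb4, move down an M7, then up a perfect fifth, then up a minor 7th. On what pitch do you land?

Cbb5

Fb4 down a major seventh → Gbb3 (11 semitones).
Up a perfect fifth from Gbb3: Dbb4 (7 semitones up).
Dbb4 up a minor seventh → Cbb5 (10 semitones).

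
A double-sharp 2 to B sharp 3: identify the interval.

A to B spans two letter names (A-B), plus an octave — that makes it a ninth of some quality.
A major ninth would be 14 semitones, but A##2 to B#3 is 13 — one semitone narrower, making it a minor ninth.
(Equivalently, a compound minor second: a minor second plus an octave.)

minor ninth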